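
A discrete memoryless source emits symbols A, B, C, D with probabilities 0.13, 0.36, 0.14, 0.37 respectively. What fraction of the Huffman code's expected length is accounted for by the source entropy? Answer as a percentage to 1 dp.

Entropy H = −Σ p log₂ p ≈ 1.8411 bits.
Huffman merges: 13/100+7/50→27/100; 27/100+9/25→63/100; 37/100+63/100→1. L = 19/10 ≈ 1.9000.
Efficiency = H/L = 1.8411/1.9000 = 96.9%.

96.9%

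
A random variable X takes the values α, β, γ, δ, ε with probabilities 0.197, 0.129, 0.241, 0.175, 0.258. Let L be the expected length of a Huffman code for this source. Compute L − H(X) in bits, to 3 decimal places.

0.022 bits

Entropy H = −Σ p log₂ p ≈ 2.2819 bits.
Huffman merges: 129/1000+7/40→38/125; 197/1000+241/1000→219/500; 129/500+38/125→281/500; 219/500+281/500→1. L = 288/125 ≈ 2.3040.
L − H = 2.3040 − 2.2819 = 0.022 bits.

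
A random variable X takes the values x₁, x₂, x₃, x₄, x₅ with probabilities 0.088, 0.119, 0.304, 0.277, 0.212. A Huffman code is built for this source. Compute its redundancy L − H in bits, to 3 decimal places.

Entropy H = −Σ p log₂ p ≈ 2.1837 bits.
Huffman merges: 11/125+119/1000→207/1000; 207/1000+53/250→419/1000; 277/1000+38/125→581/1000; 419/1000+581/1000→1. L = 2207/1000 ≈ 2.2070.
L − H = 2.2070 − 2.1837 = 0.023 bits.

0.023 bits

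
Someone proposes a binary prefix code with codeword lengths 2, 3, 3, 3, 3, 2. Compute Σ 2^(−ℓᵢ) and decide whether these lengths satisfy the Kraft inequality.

1; yes

With common denominator 2^3 = 8: Σ 2^(−ℓᵢ) = 2/8 + 1/8 + 1/8 + 1/8 + 1/8 + 2/8 = 8/8 = 1.
Kraft's inequality requires Σ ≤ 1; here Σ = 1 ≤ 1, so such a prefix code exists.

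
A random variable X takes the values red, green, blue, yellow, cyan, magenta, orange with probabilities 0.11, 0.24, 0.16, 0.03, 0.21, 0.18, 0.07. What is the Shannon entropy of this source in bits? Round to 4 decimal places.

2.6059 bits

H = −Σ pᵢ log₂ pᵢ.
−0.11·log₂(0.11) = 0.3503
−0.24·log₂(0.24) = 0.4941
−0.16·log₂(0.16) = 0.4230
−0.03·log₂(0.03) = 0.1518
−0.21·log₂(0.21) = 0.4728
−0.18·log₂(0.18) = 0.4453
−0.07·log₂(0.07) = 0.2686
Sum ≈ 2.6059 → 2.6059 bits.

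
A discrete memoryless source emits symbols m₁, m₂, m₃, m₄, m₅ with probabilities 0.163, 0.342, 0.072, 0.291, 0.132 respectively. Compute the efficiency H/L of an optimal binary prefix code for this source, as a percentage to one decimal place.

Entropy H = −Σ p log₂ p ≈ 2.1331 bits.
Huffman merges: 9/125+33/250→51/250; 163/1000+51/250→367/1000; 291/1000+171/500→633/1000; 367/1000+633/1000→1. L = 551/250 ≈ 2.2040.
Efficiency = H/L = 2.1331/2.2040 = 96.8%.

96.8%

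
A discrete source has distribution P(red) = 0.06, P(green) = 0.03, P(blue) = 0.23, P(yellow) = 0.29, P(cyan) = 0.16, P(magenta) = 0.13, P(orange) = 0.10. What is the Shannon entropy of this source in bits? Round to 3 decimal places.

2.539 bits

H = −Σ pᵢ log₂ pᵢ.
−0.06·log₂(0.06) = 0.2435
−0.03·log₂(0.03) = 0.1518
−0.23·log₂(0.23) = 0.4877
−0.29·log₂(0.29) = 0.5179
−0.16·log₂(0.16) = 0.4230
−0.13·log₂(0.13) = 0.3826
−0.10·log₂(0.10) = 0.3322
Sum ≈ 2.5387 → 2.539 bits.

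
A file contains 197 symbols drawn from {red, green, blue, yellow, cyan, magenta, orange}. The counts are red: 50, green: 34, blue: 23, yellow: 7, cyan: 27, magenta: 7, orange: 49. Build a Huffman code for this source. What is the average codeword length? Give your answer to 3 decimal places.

2.569 bits/symbol

Probabilities are the counts divided by 197.
Repeatedly combine the two least-probable nodes; the expected code length is the sum of the merged weights.
merge 7/197 + 7/197 → 14/197
merge 14/197 + 23/197 → 37/197
merge 27/197 + 34/197 → 61/197
merge 37/197 + 49/197 → 86/197
merge 50/197 + 61/197 → 111/197
merge 86/197 + 111/197 → 1
L = 14/197 + 37/197 + 61/197 + 86/197 + 111/197 + 1 = 506/197 ≈ 2.569 bits/symbol.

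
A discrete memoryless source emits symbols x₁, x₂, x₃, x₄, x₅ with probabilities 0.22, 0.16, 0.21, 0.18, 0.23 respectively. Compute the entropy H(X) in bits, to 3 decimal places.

H = −Σ pᵢ log₂ pᵢ.
−0.22·log₂(0.22) = 0.4806
−0.16·log₂(0.16) = 0.4230
−0.21·log₂(0.21) = 0.4728
−0.18·log₂(0.18) = 0.4453
−0.23·log₂(0.23) = 0.4877
Sum ≈ 2.3094 → 2.309 bits.

2.309 bits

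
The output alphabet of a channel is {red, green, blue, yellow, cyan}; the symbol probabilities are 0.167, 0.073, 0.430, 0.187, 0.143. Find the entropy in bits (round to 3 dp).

H = −Σ pᵢ log₂ pᵢ.
−0.167·log₂(0.167) = 0.4312
−0.073·log₂(0.073) = 0.2756
−0.430·log₂(0.430) = 0.5236
−0.187·log₂(0.187) = 0.4523
−0.143·log₂(0.143) = 0.4012
Sum ≈ 2.0840 → 2.084 bits.

2.084 bits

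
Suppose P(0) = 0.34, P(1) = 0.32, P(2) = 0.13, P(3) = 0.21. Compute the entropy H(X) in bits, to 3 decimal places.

1.911 bits

H = −Σ pᵢ log₂ pᵢ.
−0.34·log₂(0.34) = 0.5292
−0.32·log₂(0.32) = 0.5260
−0.13·log₂(0.13) = 0.3826
−0.21·log₂(0.21) = 0.4728
Sum ≈ 1.9107 → 1.911 bits.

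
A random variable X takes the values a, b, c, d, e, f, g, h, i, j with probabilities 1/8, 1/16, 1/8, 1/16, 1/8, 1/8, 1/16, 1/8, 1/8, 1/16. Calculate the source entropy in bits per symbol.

3.25 bits

Each probability is a power of 1/2, so log₂(1/p) is an integer.
H = Σ p·log₂(1/p) = 1/8·3 + 1/16·4 + 1/8·3 + 1/16·4 + 1/8·3 + 1/8·3 + 1/16·4 + 1/8·3 + 1/8·3 + 1/16·4 = 3.25 bits.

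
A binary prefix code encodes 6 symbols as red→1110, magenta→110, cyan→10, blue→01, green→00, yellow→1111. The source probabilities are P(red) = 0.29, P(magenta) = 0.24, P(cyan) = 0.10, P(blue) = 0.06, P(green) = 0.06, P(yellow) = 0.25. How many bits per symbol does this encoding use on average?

3.32 bits/symbol

L̄ = Σ pᵢ·ℓᵢ = 0.29·4 + 0.24·3 + 0.10·2 + 0.06·2 + 0.06·2 + 0.25·4 = 3.32 bits/symbol.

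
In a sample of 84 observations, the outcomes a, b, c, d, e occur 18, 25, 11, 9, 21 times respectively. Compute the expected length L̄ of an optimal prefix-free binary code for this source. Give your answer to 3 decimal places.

Probabilities are the counts divided by 84.
Repeatedly combine the two least-probable nodes; the expected code length is the sum of the merged weights.
merge 3/28 + 11/84 → 5/21
merge 3/14 + 5/21 → 19/42
merge 1/4 + 25/84 → 23/42
merge 19/42 + 23/42 → 1
L = 5/21 + 19/42 + 23/42 + 1 = 47/21 ≈ 2.238 bits/symbol.

2.238 bits/symbol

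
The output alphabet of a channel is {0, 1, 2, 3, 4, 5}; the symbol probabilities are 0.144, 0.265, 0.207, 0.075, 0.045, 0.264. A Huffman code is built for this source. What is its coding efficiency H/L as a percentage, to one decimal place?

99.4%

Entropy H = −Σ p log₂ p ≈ 2.3695 bits.
Huffman merges: 9/200+3/40→3/25; 3/25+18/125→33/125; 207/1000+33/125→471/1000; 33/125+53/200→529/1000; 471/1000+529/1000→1. L = 298/125 ≈ 2.3840.
Efficiency = H/L = 2.3695/2.3840 = 99.4%.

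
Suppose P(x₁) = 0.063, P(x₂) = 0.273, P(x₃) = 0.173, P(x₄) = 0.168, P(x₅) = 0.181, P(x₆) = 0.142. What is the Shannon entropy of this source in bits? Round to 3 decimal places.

H = −Σ pᵢ log₂ pᵢ.
−0.063·log₂(0.063) = 0.2513
−0.273·log₂(0.273) = 0.5113
−0.173·log₂(0.173) = 0.4379
−0.168·log₂(0.168) = 0.4323
−0.181·log₂(0.181) = 0.4463
−0.142·log₂(0.142) = 0.3999
Sum ≈ 2.4791 → 2.479 bits.

2.479 bits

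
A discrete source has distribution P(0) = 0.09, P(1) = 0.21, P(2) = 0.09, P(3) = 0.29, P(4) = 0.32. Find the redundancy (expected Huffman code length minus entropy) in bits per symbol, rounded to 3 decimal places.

0.038 bits

Entropy H = −Σ p log₂ p ≈ 2.1421 bits.
Huffman merges: 9/100+9/100→9/50; 9/50+21/100→39/100; 29/100+8/25→61/100; 39/100+61/100→1. L = 109/50 ≈ 2.1800.
L − H = 2.1800 − 2.1421 = 0.038 bits.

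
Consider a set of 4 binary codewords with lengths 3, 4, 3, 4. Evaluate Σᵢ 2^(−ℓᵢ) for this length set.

0.375

With common denominator 2^4 = 16: Σ 2^(−ℓᵢ) = 2/16 + 1/16 + 2/16 + 1/16 = 6/16 = 0.375.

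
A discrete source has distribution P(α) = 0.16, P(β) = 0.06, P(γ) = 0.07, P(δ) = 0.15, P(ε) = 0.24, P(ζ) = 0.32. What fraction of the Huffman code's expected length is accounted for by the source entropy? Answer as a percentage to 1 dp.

Entropy H = −Σ p log₂ p ≈ 2.3658 bits.
Huffman merges: 3/50+7/100→13/100; 13/100+3/20→7/25; 4/25+6/25→2/5; 7/25+8/25→3/5; 2/5+3/5→1. L = 241/100 ≈ 2.4100.
Efficiency = H/L = 2.3658/2.4100 = 98.2%.

98.2%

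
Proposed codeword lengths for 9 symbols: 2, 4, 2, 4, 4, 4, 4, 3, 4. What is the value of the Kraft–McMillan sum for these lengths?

1

With common denominator 2^4 = 16: Σ 2^(−ℓᵢ) = 4/16 + 1/16 + 4/16 + 1/16 + 1/16 + 1/16 + 1/16 + 2/16 + 1/16 = 16/16 = 1.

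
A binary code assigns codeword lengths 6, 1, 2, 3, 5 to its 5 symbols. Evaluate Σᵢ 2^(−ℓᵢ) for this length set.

With common denominator 2^6 = 64: Σ 2^(−ℓᵢ) = 1/64 + 32/64 + 16/64 + 8/64 + 2/64 = 59/64 = 0.921875.

0.921875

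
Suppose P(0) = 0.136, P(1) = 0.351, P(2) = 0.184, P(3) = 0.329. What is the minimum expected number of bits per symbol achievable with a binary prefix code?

Repeatedly combine the two least-probable nodes; the expected code length is the sum of the merged weights.
merge 17/125 + 23/125 → 8/25
merge 8/25 + 329/1000 → 649/1000
merge 351/1000 + 649/1000 → 1
L = 8/25 + 649/1000 + 1 = 1969/1000 = 1.969 bits/symbol.

1.969 bits/symbol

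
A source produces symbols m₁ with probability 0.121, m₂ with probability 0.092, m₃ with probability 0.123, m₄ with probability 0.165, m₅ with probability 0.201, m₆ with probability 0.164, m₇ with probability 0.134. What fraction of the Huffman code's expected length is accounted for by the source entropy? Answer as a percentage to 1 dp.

98.9%

Entropy H = −Σ p log₂ p ≈ 2.7677 bits.
Huffman merges: 23/250+121/1000→213/1000; 123/1000+67/500→257/1000; 41/250+33/200→329/1000; 201/1000+213/1000→207/500; 257/1000+329/1000→293/500; 207/500+293/500→1. L = 2799/1000 ≈ 2.7990.
Efficiency = H/L = 2.7677/2.7990 = 98.9%.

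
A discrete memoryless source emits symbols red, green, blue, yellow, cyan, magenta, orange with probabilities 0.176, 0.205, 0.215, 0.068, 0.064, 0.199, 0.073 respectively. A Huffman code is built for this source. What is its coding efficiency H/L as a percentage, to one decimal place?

Entropy H = −Σ p log₂ p ≈ 2.6433 bits.
Huffman merges: 8/125+17/250→33/250; 73/1000+33/250→41/200; 22/125+199/1000→3/8; 41/200+41/200→41/100; 43/200+3/8→59/100; 41/100+59/100→1. L = 339/125 ≈ 2.7120.
Efficiency = H/L = 2.6433/2.7120 = 97.5%.

97.5%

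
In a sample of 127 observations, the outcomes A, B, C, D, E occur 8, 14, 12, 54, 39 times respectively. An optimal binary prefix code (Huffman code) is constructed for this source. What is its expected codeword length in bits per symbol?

Probabilities are the counts divided by 127.
Repeatedly combine the two least-probable nodes; the expected code length is the sum of the merged weights.
merge 8/127 + 12/127 → 20/127
merge 14/127 + 20/127 → 34/127
merge 34/127 + 39/127 → 73/127
merge 54/127 + 73/127 → 1
L = 20/127 + 34/127 + 73/127 + 1 = 2 bits/symbol.

2 bits/symbol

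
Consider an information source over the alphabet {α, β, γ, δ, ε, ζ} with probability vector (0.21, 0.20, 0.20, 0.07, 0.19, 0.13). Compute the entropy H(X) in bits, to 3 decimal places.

2.508 bits

H = −Σ pᵢ log₂ pᵢ.
−0.21·log₂(0.21) = 0.4728
−0.20·log₂(0.20) = 0.4644
−0.20·log₂(0.20) = 0.4644
−0.07·log₂(0.07) = 0.2686
−0.19·log₂(0.19) = 0.4552
−0.13·log₂(0.13) = 0.3826
Sum ≈ 2.5080 → 2.508 bits.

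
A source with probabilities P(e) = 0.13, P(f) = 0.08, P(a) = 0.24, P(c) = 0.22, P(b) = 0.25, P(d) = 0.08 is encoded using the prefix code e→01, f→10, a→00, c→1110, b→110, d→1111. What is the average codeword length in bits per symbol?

2.85 bits/symbol

L̄ = Σ pᵢ·ℓᵢ = 0.13·2 + 0.08·2 + 0.24·2 + 0.22·4 + 0.25·3 + 0.08·4 = 2.85 bits/symbol.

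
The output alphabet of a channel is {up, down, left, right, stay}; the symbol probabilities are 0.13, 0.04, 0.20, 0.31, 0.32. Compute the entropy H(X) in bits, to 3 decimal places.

2.083 bits

H = −Σ pᵢ log₂ pᵢ.
−0.13·log₂(0.13) = 0.3826
−0.04·log₂(0.04) = 0.1858
−0.20·log₂(0.20) = 0.4644
−0.31·log₂(0.31) = 0.5238
−0.32·log₂(0.32) = 0.5260
Sum ≈ 2.0826 → 2.083 bits.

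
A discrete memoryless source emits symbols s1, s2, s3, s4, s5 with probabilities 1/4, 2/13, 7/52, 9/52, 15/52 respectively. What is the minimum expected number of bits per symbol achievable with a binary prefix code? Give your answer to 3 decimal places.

Repeatedly combine the two least-probable nodes; the expected code length is the sum of the merged weights.
merge 7/52 + 2/13 → 15/52
merge 9/52 + 1/4 → 11/26
merge 15/52 + 15/52 → 15/26
merge 11/26 + 15/26 → 1
L = 15/52 + 11/26 + 15/26 + 1 = 119/52 ≈ 2.288 bits/symbol.

2.288 bits/symbol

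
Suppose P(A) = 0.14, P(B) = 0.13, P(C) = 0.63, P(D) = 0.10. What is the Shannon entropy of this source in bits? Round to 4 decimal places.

H = −Σ pᵢ log₂ pᵢ.
−0.14·log₂(0.14) = 0.3971
−0.13·log₂(0.13) = 0.3826
−0.63·log₂(0.63) = 0.4199
−0.10·log₂(0.10) = 0.3322
Sum ≈ 1.5319 → 1.5319 bits.

1.5319 bits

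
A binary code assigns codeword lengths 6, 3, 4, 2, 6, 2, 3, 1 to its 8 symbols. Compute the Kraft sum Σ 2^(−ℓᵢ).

1.34375

With common denominator 2^6 = 64: Σ 2^(−ℓᵢ) = 1/64 + 8/64 + 4/64 + 16/64 + 1/64 + 16/64 + 8/64 + 32/64 = 86/64 = 1.34375.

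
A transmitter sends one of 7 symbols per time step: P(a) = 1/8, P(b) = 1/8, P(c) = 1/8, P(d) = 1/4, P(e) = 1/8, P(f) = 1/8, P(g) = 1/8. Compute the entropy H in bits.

2.75 bits

Each probability is a power of 1/2, so log₂(1/p) is an integer.
H = Σ p·log₂(1/p) = 1/8·3 + 1/8·3 + 1/8·3 + 1/4·2 + 1/8·3 + 1/8·3 + 1/8·3 = 2.75 bits.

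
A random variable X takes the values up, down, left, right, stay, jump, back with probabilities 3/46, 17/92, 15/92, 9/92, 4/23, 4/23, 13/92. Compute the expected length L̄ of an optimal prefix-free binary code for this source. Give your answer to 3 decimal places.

Repeatedly combine the two least-probable nodes; the expected code length is the sum of the merged weights.
merge 3/46 + 9/92 → 15/92
merge 13/92 + 15/92 → 7/23
merge 15/92 + 4/23 → 31/92
merge 4/23 + 17/92 → 33/92
merge 7/23 + 31/92 → 59/92
merge 33/92 + 59/92 → 1
L = 15/92 + 7/23 + 31/92 + 33/92 + 59/92 + 1 = 129/46 ≈ 2.804 bits/symbol.

2.804 bits/symbol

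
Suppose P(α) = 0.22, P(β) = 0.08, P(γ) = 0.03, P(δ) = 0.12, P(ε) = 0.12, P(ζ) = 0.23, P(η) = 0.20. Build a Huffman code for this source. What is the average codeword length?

2.66 bits/symbol

Repeatedly combine the two least-probable nodes; the expected code length is the sum of the merged weights.
merge 3/100 + 2/25 → 11/100
merge 11/100 + 3/25 → 23/100
merge 3/25 + 1/5 → 8/25
merge 11/50 + 23/100 → 9/20
merge 23/100 + 8/25 → 11/20
merge 9/20 + 11/20 → 1
L = 11/100 + 23/100 + 8/25 + 9/20 + 11/20 + 1 = 133/50 = 2.66 bits/symbol.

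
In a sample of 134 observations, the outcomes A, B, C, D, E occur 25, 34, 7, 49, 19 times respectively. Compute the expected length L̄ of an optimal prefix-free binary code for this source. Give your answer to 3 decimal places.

Probabilities are the counts divided by 134.
Repeatedly combine the two least-probable nodes; the expected code length is the sum of the merged weights.
merge 7/134 + 19/134 → 13/67
merge 25/134 + 13/67 → 51/134
merge 17/67 + 49/134 → 83/134
merge 51/134 + 83/134 → 1
L = 13/67 + 51/134 + 83/134 + 1 = 147/67 ≈ 2.194 bits/symbol.

2.194 bits/symbol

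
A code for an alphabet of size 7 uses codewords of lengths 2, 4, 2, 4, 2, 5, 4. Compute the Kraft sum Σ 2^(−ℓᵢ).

0.96875

With common denominator 2^5 = 32: Σ 2^(−ℓᵢ) = 8/32 + 2/32 + 8/32 + 2/32 + 8/32 + 1/32 + 2/32 = 31/32 = 0.96875.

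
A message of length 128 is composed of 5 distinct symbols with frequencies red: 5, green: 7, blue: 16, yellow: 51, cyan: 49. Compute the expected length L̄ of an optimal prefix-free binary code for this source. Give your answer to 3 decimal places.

1.914 bits/symbol

Probabilities are the counts divided by 128.
Repeatedly combine the two least-probable nodes; the expected code length is the sum of the merged weights.
merge 5/128 + 7/128 → 3/32
merge 3/32 + 1/8 → 7/32
merge 7/32 + 49/128 → 77/128
merge 51/128 + 77/128 → 1
L = 3/32 + 7/32 + 77/128 + 1 = 245/128 ≈ 1.914 bits/symbol.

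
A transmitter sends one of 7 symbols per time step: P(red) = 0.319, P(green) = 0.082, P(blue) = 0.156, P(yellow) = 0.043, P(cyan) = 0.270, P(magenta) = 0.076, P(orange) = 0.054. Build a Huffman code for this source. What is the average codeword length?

Repeatedly combine the two least-probable nodes; the expected code length is the sum of the merged weights.
merge 43/1000 + 27/500 → 97/1000
merge 19/250 + 41/500 → 79/500
merge 97/1000 + 39/250 → 253/1000
merge 79/500 + 253/1000 → 411/1000
merge 27/100 + 319/1000 → 589/1000
merge 411/1000 + 589/1000 → 1
L = 97/1000 + 79/500 + 253/1000 + 411/1000 + 589/1000 + 1 = 627/250 = 2.508 bits/symbol.

2.508 bits/symbol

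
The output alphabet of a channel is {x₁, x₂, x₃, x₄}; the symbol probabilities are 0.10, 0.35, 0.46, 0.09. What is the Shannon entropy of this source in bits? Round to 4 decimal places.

H = −Σ pᵢ log₂ pᵢ.
−0.10·log₂(0.10) = 0.3322
−0.35·log₂(0.35) = 0.5301
−0.46·log₂(0.46) = 0.5153
−0.09·log₂(0.09) = 0.3127
Sum ≈ 1.6903 → 1.6903 bits.

1.6903 bits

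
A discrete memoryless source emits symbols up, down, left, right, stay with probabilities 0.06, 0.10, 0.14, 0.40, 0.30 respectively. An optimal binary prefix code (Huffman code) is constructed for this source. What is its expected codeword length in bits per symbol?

Repeatedly combine the two least-probable nodes; the expected code length is the sum of the merged weights.
merge 3/50 + 1/10 → 4/25
merge 7/50 + 4/25 → 3/10
merge 3/10 + 3/10 → 3/5
merge 2/5 + 3/5 → 1
L = 4/25 + 3/10 + 3/5 + 1 = 103/50 = 2.06 bits/symbol.

2.06 bits/symbol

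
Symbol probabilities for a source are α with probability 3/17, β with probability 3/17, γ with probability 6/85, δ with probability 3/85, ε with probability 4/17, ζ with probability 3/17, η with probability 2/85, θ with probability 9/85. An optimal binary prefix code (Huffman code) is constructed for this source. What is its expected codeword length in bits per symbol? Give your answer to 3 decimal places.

Repeatedly combine the two least-probable nodes; the expected code length is the sum of the merged weights.
merge 2/85 + 3/85 → 1/17
merge 1/17 + 6/85 → 11/85
merge 9/85 + 11/85 → 4/17
merge 3/17 + 3/17 → 6/17
merge 3/17 + 4/17 → 7/17
merge 4/17 + 6/17 → 10/17
merge 7/17 + 10/17 → 1
L = 1/17 + 11/85 + 4/17 + 6/17 + 7/17 + 10/17 + 1 = 236/85 ≈ 2.776 bits/symbol.

2.776 bits/symbol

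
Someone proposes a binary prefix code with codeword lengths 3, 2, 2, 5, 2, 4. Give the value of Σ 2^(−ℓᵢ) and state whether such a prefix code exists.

With common denominator 2^5 = 32: Σ 2^(−ℓᵢ) = 4/32 + 8/32 + 8/32 + 1/32 + 8/32 + 2/32 = 31/32 = 0.96875.
Kraft's inequality requires Σ ≤ 1; here Σ = 0.96875 ≤ 1, so such a prefix code exists.

0.96875; yes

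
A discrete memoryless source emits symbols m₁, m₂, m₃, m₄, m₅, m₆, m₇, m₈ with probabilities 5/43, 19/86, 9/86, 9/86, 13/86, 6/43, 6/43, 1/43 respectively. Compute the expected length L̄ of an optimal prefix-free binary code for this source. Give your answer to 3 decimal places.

2.907 bits/symbol

Repeatedly combine the two least-probable nodes; the expected code length is the sum of the merged weights.
merge 1/43 + 9/86 → 11/86
merge 9/86 + 5/43 → 19/86
merge 11/86 + 6/43 → 23/86
merge 6/43 + 13/86 → 25/86
merge 19/86 + 19/86 → 19/43
merge 23/86 + 25/86 → 24/43
merge 19/43 + 24/43 → 1
L = 11/86 + 19/86 + 23/86 + 25/86 + 19/43 + 24/43 + 1 = 125/43 ≈ 2.907 bits/symbol.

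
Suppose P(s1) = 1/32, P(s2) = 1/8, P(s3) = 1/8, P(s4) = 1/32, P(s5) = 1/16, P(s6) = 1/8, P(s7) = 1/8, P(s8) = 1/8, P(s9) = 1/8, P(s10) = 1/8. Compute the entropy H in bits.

3.1875 bits

Each probability is a power of 1/2, so log₂(1/p) is an integer.
H = Σ p·log₂(1/p) = 1/32·5 + 1/8·3 + 1/8·3 + 1/32·5 + 1/16·4 + 1/8·3 + 1/8·3 + 1/8·3 + 1/8·3 + 1/8·3 = 3.1875 bits.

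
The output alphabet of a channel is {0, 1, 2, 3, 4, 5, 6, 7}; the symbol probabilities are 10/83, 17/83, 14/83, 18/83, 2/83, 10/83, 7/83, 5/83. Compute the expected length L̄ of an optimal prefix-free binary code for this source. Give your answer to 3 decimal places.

2.831 bits/symbol

Repeatedly combine the two least-probable nodes; the expected code length is the sum of the merged weights.
merge 2/83 + 5/83 → 7/83
merge 7/83 + 7/83 → 14/83
merge 10/83 + 10/83 → 20/83
merge 14/83 + 14/83 → 28/83
merge 17/83 + 18/83 → 35/83
merge 20/83 + 28/83 → 48/83
merge 35/83 + 48/83 → 1
L = 7/83 + 14/83 + 20/83 + 28/83 + 35/83 + 48/83 + 1 = 235/83 ≈ 2.831 bits/symbol.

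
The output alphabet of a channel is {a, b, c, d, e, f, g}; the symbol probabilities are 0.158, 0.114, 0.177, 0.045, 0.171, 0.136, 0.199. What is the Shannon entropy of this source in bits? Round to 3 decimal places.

H = −Σ pᵢ log₂ pᵢ.
−0.158·log₂(0.158) = 0.4206
−0.114·log₂(0.114) = 0.3571
−0.177·log₂(0.177) = 0.4422
−0.045·log₂(0.045) = 0.2013
−0.171·log₂(0.171) = 0.4357
−0.136·log₂(0.136) = 0.3915
−0.199·log₂(0.199) = 0.4635
Sum ≈ 2.7119 → 2.712 bits.

2.712 bits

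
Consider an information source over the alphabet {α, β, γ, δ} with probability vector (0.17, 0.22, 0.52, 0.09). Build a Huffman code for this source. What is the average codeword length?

1.74 bits/symbol

Repeatedly combine the two least-probable nodes; the expected code length is the sum of the merged weights.
merge 9/100 + 17/100 → 13/50
merge 11/50 + 13/50 → 12/25
merge 12/25 + 13/25 → 1
L = 13/50 + 12/25 + 1 = 87/50 = 1.74 bits/symbol.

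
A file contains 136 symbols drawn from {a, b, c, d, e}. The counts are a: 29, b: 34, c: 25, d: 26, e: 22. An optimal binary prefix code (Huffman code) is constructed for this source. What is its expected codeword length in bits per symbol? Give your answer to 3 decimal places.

2.346 bits/symbol

Probabilities are the counts divided by 136.
Repeatedly combine the two least-probable nodes; the expected code length is the sum of the merged weights.
merge 11/68 + 25/136 → 47/136
merge 13/68 + 29/136 → 55/136
merge 1/4 + 47/136 → 81/136
merge 55/136 + 81/136 → 1
L = 47/136 + 55/136 + 81/136 + 1 = 319/136 ≈ 2.346 bits/symbol.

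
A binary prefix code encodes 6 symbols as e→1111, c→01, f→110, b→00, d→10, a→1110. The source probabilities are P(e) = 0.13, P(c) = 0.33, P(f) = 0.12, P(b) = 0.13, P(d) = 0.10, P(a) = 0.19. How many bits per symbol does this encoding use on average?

L̄ = Σ pᵢ·ℓᵢ = 0.13·4 + 0.33·2 + 0.12·3 + 0.13·2 + 0.10·2 + 0.19·4 = 2.76 bits/symbol.

2.76 bits/symbol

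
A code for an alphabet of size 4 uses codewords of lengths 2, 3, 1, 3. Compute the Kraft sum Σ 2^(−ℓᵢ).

1

With common denominator 2^3 = 8: Σ 2^(−ℓᵢ) = 2/8 + 1/8 + 4/8 + 1/8 = 8/8 = 1.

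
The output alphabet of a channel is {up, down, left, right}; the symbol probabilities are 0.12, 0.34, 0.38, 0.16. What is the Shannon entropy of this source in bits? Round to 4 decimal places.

H = −Σ pᵢ log₂ pᵢ.
−0.12·log₂(0.12) = 0.3671
−0.34·log₂(0.34) = 0.5292
−0.38·log₂(0.38) = 0.5305
−0.16·log₂(0.16) = 0.4230
Sum ≈ 1.8497 → 1.8497 bits.

1.8497 bits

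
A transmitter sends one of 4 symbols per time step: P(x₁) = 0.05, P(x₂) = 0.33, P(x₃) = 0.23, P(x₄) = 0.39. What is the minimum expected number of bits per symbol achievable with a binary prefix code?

Repeatedly combine the two least-probable nodes; the expected code length is the sum of the merged weights.
merge 1/20 + 23/100 → 7/25
merge 7/25 + 33/100 → 61/100
merge 39/100 + 61/100 → 1
L = 7/25 + 61/100 + 1 = 189/100 = 1.89 bits/symbol.

1.89 bits/symbol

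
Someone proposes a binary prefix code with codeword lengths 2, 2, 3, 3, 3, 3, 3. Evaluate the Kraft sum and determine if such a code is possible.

With common denominator 2^3 = 8: Σ 2^(−ℓᵢ) = 2/8 + 2/8 + 1/8 + 1/8 + 1/8 + 1/8 + 1/8 = 9/8 = 1.125.
Kraft's inequality requires Σ ≤ 1; here Σ = 1.125 > 1, so no such prefix code exists.

1.125; no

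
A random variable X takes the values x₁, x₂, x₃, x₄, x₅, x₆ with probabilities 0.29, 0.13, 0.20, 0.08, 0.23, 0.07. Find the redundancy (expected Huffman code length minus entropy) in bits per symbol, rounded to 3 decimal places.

0.017 bits

Entropy H = −Σ p log₂ p ≈ 2.4127 bits.
Huffman merges: 7/100+2/25→3/20; 13/100+3/20→7/25; 1/5+23/100→43/100; 7/25+29/100→57/100; 43/100+57/100→1. L = 243/100 ≈ 2.4300.
L − H = 2.4300 − 2.4127 = 0.017 bits.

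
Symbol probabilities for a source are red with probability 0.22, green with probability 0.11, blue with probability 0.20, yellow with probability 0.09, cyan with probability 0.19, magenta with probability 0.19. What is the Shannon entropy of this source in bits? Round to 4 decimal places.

H = −Σ pᵢ log₂ pᵢ.
−0.22·log₂(0.22) = 0.4806
−0.11·log₂(0.11) = 0.3503
−0.20·log₂(0.20) = 0.4644
−0.09·log₂(0.09) = 0.3127
−0.19·log₂(0.19) = 0.4552
−0.19·log₂(0.19) = 0.4552
Sum ≈ 2.5184 → 2.5184 bits.

2.5184 bits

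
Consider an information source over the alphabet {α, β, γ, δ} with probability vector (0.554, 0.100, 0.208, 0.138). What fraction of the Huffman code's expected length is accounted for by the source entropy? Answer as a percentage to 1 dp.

Entropy H = −Σ p log₂ p ≈ 1.6697 bits.
Huffman merges: 1/10+69/500→119/500; 26/125+119/500→223/500; 223/500+277/500→1. L = 421/250 ≈ 1.6840.
Efficiency = H/L = 1.6697/1.6840 = 99.2%.

99.2%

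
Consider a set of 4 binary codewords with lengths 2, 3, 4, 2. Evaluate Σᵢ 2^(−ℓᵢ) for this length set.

With common denominator 2^4 = 16: Σ 2^(−ℓᵢ) = 4/16 + 2/16 + 1/16 + 4/16 = 11/16 = 0.6875.

0.6875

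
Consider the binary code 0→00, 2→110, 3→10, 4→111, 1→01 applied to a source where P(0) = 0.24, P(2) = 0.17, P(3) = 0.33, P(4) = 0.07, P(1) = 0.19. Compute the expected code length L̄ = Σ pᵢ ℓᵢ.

L̄ = Σ pᵢ·ℓᵢ = 0.24·2 + 0.17·3 + 0.33·2 + 0.07·3 + 0.19·2 = 2.24 bits/symbol.

2.24 bits/symbol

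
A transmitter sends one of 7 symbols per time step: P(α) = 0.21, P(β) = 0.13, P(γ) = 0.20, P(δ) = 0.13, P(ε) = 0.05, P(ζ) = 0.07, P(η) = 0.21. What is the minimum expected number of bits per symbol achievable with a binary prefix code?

Repeatedly combine the two least-probable nodes; the expected code length is the sum of the merged weights.
merge 1/20 + 7/100 → 3/25
merge 3/25 + 13/100 → 1/4
merge 13/100 + 1/5 → 33/100
merge 21/100 + 21/100 → 21/50
merge 1/4 + 33/100 → 29/50
merge 21/50 + 29/50 → 1
L = 3/25 + 1/4 + 33/100 + 21/50 + 29/50 + 1 = 27/10 = 2.7 bits/symbol.

2.7 bits/symbol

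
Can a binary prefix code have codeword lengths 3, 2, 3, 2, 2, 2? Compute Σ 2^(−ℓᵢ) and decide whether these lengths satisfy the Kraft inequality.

1.25; no

With common denominator 2^3 = 8: Σ 2^(−ℓᵢ) = 1/8 + 2/8 + 1/8 + 2/8 + 2/8 + 2/8 = 10/8 = 1.25.
Kraft's inequality requires Σ ≤ 1; here Σ = 1.25 > 1, so no such prefix code exists.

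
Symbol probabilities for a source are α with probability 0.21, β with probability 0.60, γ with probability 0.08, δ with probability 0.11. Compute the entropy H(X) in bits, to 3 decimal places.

H = −Σ pᵢ log₂ pᵢ.
−0.21·log₂(0.21) = 0.4728
−0.60·log₂(0.60) = 0.4422
−0.08·log₂(0.08) = 0.2915
−0.11·log₂(0.11) = 0.3503
Sum ≈ 1.5568 → 1.557 bits.

1.557 bits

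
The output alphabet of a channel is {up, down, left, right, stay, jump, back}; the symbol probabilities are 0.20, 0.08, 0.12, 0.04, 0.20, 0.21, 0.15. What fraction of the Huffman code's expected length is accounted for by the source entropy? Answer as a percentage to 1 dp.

Entropy H = −Σ p log₂ p ≈ 2.6565 bits.
Huffman merges: 1/25+2/25→3/25; 3/25+3/25→6/25; 3/20+1/5→7/20; 1/5+21/100→41/100; 6/25+7/20→59/100; 41/100+59/100→1. L = 271/100 ≈ 2.7100.
Efficiency = H/L = 2.6565/2.7100 = 98.0%.

98.0%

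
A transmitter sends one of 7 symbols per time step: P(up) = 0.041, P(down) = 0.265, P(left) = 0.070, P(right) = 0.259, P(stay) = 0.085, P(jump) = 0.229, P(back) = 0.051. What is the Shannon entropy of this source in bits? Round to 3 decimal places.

2.478 bits

H = −Σ pᵢ log₂ pᵢ.
−0.041·log₂(0.041) = 0.1889
−0.265·log₂(0.265) = 0.5077
−0.070·log₂(0.070) = 0.2686
−0.259·log₂(0.259) = 0.5048
−0.085·log₂(0.085) = 0.3023
−0.229·log₂(0.229) = 0.4870
−0.051·log₂(0.051) = 0.2190
Sum ≈ 2.4782 → 2.478 bits.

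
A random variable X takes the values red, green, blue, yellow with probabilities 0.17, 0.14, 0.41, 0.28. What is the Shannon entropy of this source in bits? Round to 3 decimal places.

1.873 bits

H = −Σ pᵢ log₂ pᵢ.
−0.17·log₂(0.17) = 0.4346
−0.14·log₂(0.14) = 0.3971
−0.41·log₂(0.41) = 0.5274
−0.28·log₂(0.28) = 0.5142
Sum ≈ 1.8733 → 1.873 bits.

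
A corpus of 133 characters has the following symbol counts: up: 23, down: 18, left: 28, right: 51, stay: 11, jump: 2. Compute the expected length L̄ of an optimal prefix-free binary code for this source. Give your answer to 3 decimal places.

2.331 bits/symbol

Probabilities are the counts divided by 133.
Repeatedly combine the two least-probable nodes; the expected code length is the sum of the merged weights.
merge 2/133 + 11/133 → 13/133
merge 13/133 + 18/133 → 31/133
merge 23/133 + 4/19 → 51/133
merge 31/133 + 51/133 → 82/133
merge 51/133 + 82/133 → 1
L = 13/133 + 31/133 + 51/133 + 82/133 + 1 = 310/133 ≈ 2.331 bits/symbol.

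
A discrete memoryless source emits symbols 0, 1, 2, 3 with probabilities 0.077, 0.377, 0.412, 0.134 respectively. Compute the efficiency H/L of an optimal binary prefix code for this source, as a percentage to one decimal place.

Entropy H = −Σ p log₂ p ≈ 1.7310 bits.
Huffman merges: 77/1000+67/500→211/1000; 211/1000+377/1000→147/250; 103/250+147/250→1. L = 1799/1000 ≈ 1.7990.
Efficiency = H/L = 1.7310/1.7990 = 96.2%.

96.2%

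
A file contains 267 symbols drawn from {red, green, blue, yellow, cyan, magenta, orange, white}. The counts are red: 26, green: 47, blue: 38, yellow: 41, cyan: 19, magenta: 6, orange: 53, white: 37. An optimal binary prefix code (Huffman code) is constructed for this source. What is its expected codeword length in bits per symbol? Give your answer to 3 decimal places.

Probabilities are the counts divided by 267.
Repeatedly combine the two least-probable nodes; the expected code length is the sum of the merged weights.
merge 2/89 + 19/267 → 25/267
merge 25/267 + 26/267 → 17/89
merge 37/267 + 38/267 → 25/89
merge 41/267 + 47/267 → 88/267
merge 17/89 + 53/267 → 104/267
merge 25/89 + 88/267 → 163/267
merge 104/267 + 163/267 → 1
L = 25/267 + 17/89 + 25/89 + 88/267 + 104/267 + 163/267 + 1 = 773/267 ≈ 2.895 bits/symbol.

2.895 bits/symbol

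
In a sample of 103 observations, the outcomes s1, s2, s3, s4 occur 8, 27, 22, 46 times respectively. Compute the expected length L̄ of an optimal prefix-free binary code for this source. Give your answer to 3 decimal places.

Probabilities are the counts divided by 103.
Repeatedly combine the two least-probable nodes; the expected code length is the sum of the merged weights.
merge 8/103 + 22/103 → 30/103
merge 27/103 + 30/103 → 57/103
merge 46/103 + 57/103 → 1
L = 30/103 + 57/103 + 1 = 190/103 ≈ 1.845 bits/symbol.

1.845 bits/symbol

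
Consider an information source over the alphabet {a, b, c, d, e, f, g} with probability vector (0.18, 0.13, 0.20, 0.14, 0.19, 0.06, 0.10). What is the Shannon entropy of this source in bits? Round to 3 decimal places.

H = −Σ pᵢ log₂ pᵢ.
−0.18·log₂(0.18) = 0.4453
−0.13·log₂(0.13) = 0.3826
−0.20·log₂(0.20) = 0.4644
−0.14·log₂(0.14) = 0.3971
−0.19·log₂(0.19) = 0.4552
−0.06·log₂(0.06) = 0.2435
−0.10·log₂(0.10) = 0.3322
Sum ≈ 2.7204 → 2.720 bits.

2.720 bits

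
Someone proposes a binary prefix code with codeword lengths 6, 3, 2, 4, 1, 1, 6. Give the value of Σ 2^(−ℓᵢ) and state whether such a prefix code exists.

1.46875; no

With common denominator 2^6 = 64: Σ 2^(−ℓᵢ) = 1/64 + 8/64 + 16/64 + 4/64 + 32/64 + 32/64 + 1/64 = 94/64 = 1.46875.
Kraft's inequality requires Σ ≤ 1; here Σ = 1.46875 > 1, so no such prefix code exists.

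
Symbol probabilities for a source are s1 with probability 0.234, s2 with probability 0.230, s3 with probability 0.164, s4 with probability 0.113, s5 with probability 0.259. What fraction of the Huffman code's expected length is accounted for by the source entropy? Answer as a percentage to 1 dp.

Entropy H = −Σ p log₂ p ≈ 2.2660 bits.
Huffman merges: 113/1000+41/250→277/1000; 23/100+117/500→58/125; 259/1000+277/1000→67/125; 58/125+67/125→1. L = 2277/1000 ≈ 2.2770.
Efficiency = H/L = 2.2660/2.2770 = 99.5%.

99.5%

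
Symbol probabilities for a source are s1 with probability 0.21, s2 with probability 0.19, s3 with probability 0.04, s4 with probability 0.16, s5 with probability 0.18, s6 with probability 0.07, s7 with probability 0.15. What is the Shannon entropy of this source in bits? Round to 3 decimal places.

H = −Σ pᵢ log₂ pᵢ.
−0.21·log₂(0.21) = 0.4728
−0.19·log₂(0.19) = 0.4552
−0.04·log₂(0.04) = 0.1858
−0.16·log₂(0.16) = 0.4230
−0.18·log₂(0.18) = 0.4453
−0.07·log₂(0.07) = 0.2686
−0.15·log₂(0.15) = 0.4105
Sum ≈ 2.6612 → 2.661 bits.

2.661 bits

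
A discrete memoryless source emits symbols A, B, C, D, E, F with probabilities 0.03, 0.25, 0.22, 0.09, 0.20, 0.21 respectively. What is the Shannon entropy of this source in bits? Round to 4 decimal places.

H = −Σ pᵢ log₂ pᵢ.
−0.03·log₂(0.03) = 0.1518
−0.25·log₂(0.25) = 0.5000
−0.22·log₂(0.22) = 0.4806
−0.09·log₂(0.09) = 0.3127
−0.20·log₂(0.20) = 0.4644
−0.21·log₂(0.21) = 0.4728
Sum ≈ 2.3822 → 2.3822 bits.

2.3822 bits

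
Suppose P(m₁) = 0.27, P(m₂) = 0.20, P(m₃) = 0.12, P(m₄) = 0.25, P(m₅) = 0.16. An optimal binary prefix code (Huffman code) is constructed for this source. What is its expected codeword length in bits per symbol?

Repeatedly combine the two least-probable nodes; the expected code length is the sum of the merged weights.
merge 3/25 + 4/25 → 7/25
merge 1/5 + 1/4 → 9/20
merge 27/100 + 7/25 → 11/20
merge 9/20 + 11/20 → 1
L = 7/25 + 9/20 + 11/20 + 1 = 57/25 = 2.28 bits/symbol.

2.28 bits/symbol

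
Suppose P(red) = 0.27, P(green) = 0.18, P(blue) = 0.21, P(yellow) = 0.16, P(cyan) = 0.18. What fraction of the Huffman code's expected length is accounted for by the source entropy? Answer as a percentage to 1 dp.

Entropy H = −Σ p log₂ p ≈ 2.2965 bits.
Huffman merges: 4/25+9/50→17/50; 9/50+21/100→39/100; 27/100+17/50→61/100; 39/100+61/100→1. L = 117/50 ≈ 2.3400.
Efficiency = H/L = 2.2965/2.3400 = 98.1%.

98.1%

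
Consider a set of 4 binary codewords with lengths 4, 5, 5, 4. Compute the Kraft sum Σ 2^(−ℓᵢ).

With common denominator 2^5 = 32: Σ 2^(−ℓᵢ) = 2/32 + 1/32 + 1/32 + 2/32 = 6/32 = 0.1875.

0.1875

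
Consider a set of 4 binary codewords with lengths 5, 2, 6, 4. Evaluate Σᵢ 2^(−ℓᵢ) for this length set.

With common denominator 2^6 = 64: Σ 2^(−ℓᵢ) = 2/64 + 16/64 + 1/64 + 4/64 = 23/64 = 0.359375.

0.359375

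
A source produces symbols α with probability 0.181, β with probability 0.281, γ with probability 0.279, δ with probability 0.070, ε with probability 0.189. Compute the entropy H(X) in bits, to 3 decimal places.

2.198 bits

H = −Σ pᵢ log₂ pᵢ.
−0.181·log₂(0.181) = 0.4463
−0.281·log₂(0.281) = 0.5146
−0.279·log₂(0.279) = 0.5138
−0.070·log₂(0.070) = 0.2686
−0.189·log₂(0.189) = 0.4543
Sum ≈ 2.1976 → 2.198 bits.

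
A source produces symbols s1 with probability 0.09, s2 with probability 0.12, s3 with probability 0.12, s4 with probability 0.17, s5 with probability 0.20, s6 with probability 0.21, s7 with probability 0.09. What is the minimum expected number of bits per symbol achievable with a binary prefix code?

2.77 bits/symbol

Repeatedly combine the two least-probable nodes; the expected code length is the sum of the merged weights.
merge 9/100 + 9/100 → 9/50
merge 3/25 + 3/25 → 6/25
merge 17/100 + 9/50 → 7/20
merge 1/5 + 21/100 → 41/100
merge 6/25 + 7/20 → 59/100
merge 41/100 + 59/100 → 1
L = 9/50 + 6/25 + 7/20 + 41/100 + 59/100 + 1 = 277/100 = 2.77 bits/symbol.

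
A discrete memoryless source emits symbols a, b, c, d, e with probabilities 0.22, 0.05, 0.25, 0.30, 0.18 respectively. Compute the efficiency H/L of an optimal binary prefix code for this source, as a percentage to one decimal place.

97.0%

Entropy H = −Σ p log₂ p ≈ 2.1631 bits.
Huffman merges: 1/20+9/50→23/100; 11/50+23/100→9/20; 1/4+3/10→11/20; 9/20+11/20→1. L = 223/100 ≈ 2.2300.
Efficiency = H/L = 2.1631/2.2300 = 97.0%.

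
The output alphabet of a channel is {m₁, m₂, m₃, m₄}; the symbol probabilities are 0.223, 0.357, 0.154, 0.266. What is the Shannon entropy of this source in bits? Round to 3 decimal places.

1.937 bits

H = −Σ pᵢ log₂ pᵢ.
−0.223·log₂(0.223) = 0.4828
−0.357·log₂(0.357) = 0.5305
−0.154·log₂(0.154) = 0.4156
−0.266·log₂(0.266) = 0.5082
Sum ≈ 1.9371 → 1.937 bits.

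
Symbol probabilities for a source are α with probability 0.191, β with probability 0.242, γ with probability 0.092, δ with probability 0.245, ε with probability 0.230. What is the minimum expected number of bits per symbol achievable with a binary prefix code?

2.283 bits/symbol

Repeatedly combine the two least-probable nodes; the expected code length is the sum of the merged weights.
merge 23/250 + 191/1000 → 283/1000
merge 23/100 + 121/500 → 59/125
merge 49/200 + 283/1000 → 66/125
merge 59/125 + 66/125 → 1
L = 283/1000 + 59/125 + 66/125 + 1 = 2283/1000 = 2.283 bits/symbol.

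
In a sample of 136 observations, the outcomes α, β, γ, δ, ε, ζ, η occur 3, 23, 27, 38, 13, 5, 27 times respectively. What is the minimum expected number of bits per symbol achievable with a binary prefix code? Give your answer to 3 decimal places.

Probabilities are the counts divided by 136.
Repeatedly combine the two least-probable nodes; the expected code length is the sum of the merged weights.
merge 3/136 + 5/136 → 1/17
merge 1/17 + 13/136 → 21/136
merge 21/136 + 23/136 → 11/34
merge 27/136 + 27/136 → 27/68
merge 19/68 + 11/34 → 41/68
merge 27/68 + 41/68 → 1
L = 1/17 + 21/136 + 11/34 + 27/68 + 41/68 + 1 = 345/136 ≈ 2.537 bits/symbol.

2.537 bits/symbol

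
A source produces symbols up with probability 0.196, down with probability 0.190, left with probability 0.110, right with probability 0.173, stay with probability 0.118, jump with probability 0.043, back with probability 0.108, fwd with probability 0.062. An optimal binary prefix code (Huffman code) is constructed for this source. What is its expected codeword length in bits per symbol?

2.909 bits/symbol

Repeatedly combine the two least-probable nodes; the expected code length is the sum of the merged weights.
merge 43/1000 + 31/500 → 21/200
merge 21/200 + 27/250 → 213/1000
merge 11/100 + 59/500 → 57/250
merge 173/1000 + 19/100 → 363/1000
merge 49/250 + 213/1000 → 409/1000
merge 57/250 + 363/1000 → 591/1000
merge 409/1000 + 591/1000 → 1
L = 21/200 + 213/1000 + 57/250 + 363/1000 + 409/1000 + 591/1000 + 1 = 2909/1000 = 2.909 bits/symbol.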